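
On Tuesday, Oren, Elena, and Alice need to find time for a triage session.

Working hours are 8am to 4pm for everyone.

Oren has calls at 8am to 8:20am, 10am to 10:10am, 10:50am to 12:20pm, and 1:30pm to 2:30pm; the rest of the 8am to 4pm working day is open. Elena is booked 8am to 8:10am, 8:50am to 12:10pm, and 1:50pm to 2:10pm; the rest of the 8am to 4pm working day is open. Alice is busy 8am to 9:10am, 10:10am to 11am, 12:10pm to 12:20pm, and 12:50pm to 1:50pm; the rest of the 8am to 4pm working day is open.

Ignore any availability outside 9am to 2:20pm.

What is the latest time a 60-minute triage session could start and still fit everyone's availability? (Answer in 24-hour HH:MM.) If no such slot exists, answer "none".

none

Oren free within 08:00–16:00: 08:20–10:00, 10:10–10:50, 12:20–13:30, 14:30–16:00.
Elena free within 08:00–16:00: 08:10–08:50, 12:10–13:50, 14:10–16:00.
Alice free within 08:00–16:00: 09:10–10:10, 11:00–12:10, 12:20–12:50, 13:50–16:00.
Oren ∩ Elena: 08:20–08:50, 12:20–13:30, 14:30–16:00.
Oren ∩ Elena ∩ Alice: 12:20–12:50, 14:30–16:00.
Restricted to 09:00–14:20: 12:20–12:50.
Windows ≥ 60 min: (none).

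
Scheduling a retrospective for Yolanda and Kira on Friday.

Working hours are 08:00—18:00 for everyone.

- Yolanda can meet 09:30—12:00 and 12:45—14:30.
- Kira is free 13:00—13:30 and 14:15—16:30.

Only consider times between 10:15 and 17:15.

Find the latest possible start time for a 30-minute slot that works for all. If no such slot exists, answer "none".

Yolanda ∩ Kira: 13:00–13:30, 14:15–14:30.
Restricted to 10:15–17:15: 13:00–13:30, 14:15–14:30.
Windows ≥ 30 min: 13:00–13:30.
Latest start in the last window 13:00–13:30 is 13:30 − 30 min = 13:00.

13:00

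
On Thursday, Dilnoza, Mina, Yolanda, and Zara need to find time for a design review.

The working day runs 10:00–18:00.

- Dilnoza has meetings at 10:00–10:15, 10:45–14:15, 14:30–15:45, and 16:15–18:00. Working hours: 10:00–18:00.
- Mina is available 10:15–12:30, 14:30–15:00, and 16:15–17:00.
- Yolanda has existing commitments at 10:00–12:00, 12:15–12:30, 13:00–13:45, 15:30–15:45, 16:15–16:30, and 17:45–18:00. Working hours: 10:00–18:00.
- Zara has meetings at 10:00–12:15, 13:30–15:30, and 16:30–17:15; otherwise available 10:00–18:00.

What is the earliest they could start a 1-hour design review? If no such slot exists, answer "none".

Dilnoza free within 10:00–18:00: 10:15–10:45, 14:15–14:30, 15:45–16:15.
Yolanda free within 10:00–18:00: 12:00–12:15, 12:30–13:00, 13:45–15:30, 15:45–16:15, 16:30–17:45.
Zara free within 10:00–18:00: 12:15–13:30, 15:30–16:30, 17:15–18:00.
Dilnoza ∩ Mina: 10:15–10:45.
Dilnoza ∩ Mina ∩ Yolanda: (none).
Dilnoza ∩ Mina ∩ Yolanda ∩ Zara: (none).
Windows ≥ 60 min: (none).

none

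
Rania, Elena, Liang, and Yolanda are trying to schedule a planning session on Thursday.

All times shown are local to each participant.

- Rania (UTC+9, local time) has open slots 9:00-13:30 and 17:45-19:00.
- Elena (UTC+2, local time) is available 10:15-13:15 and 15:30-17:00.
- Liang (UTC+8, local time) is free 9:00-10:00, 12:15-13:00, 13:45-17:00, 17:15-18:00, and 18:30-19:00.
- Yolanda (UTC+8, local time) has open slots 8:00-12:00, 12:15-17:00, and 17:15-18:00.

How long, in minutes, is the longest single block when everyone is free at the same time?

45 minutes

Rania → UTC: 00:00–04:30, 08:45–10:00.
Elena → UTC: 08:15–11:15, 13:30–15:00.
Liang → UTC: 01:00–02:00, 04:15–05:00, 05:45–09:00, 09:15–10:00, 10:30–11:00.
Yolanda → UTC: 00:00–04:00, 04:15–09:00, 09:15–10:00.
Rania ∩ Elena: 08:45–10:00.
Rania ∩ Elena ∩ Liang: 08:45–09:00, 09:15–10:00.
Rania ∩ Elena ∩ Liang ∩ Yolanda: 08:45–09:00, 09:15–10:00.
Common window lengths: 15, 45 min; longest is 45.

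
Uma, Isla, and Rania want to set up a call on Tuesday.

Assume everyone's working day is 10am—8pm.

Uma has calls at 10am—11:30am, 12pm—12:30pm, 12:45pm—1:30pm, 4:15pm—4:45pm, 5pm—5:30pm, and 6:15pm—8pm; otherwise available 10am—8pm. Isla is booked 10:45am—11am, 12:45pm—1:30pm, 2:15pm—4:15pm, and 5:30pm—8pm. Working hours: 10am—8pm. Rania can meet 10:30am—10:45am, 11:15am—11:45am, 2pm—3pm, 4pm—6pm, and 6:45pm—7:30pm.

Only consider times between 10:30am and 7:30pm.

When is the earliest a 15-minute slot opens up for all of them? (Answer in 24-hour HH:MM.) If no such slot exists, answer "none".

11:30

Uma free within 10:00–20:00: 11:30–12:00, 12:30–12:45, 13:30–16:15, 16:45–17:00, 17:30–18:15.
Isla free within 10:00–20:00: 10:00–10:45, 11:00–12:45, 13:30–14:15, 16:15–17:30.
Uma ∩ Isla: 11:30–12:00, 12:30–12:45, 13:30–14:15, 16:45–17:00.
Uma ∩ Isla ∩ Rania: 11:30–11:45, 14:00–14:15, 16:45–17:00.
Restricted to 10:30–19:30: 11:30–11:45, 14:00–14:15, 16:45–17:00.
Windows ≥ 15 min: 11:30–11:45, 14:00–14:15, 16:45–17:00.
Earliest such window starts at 11:30.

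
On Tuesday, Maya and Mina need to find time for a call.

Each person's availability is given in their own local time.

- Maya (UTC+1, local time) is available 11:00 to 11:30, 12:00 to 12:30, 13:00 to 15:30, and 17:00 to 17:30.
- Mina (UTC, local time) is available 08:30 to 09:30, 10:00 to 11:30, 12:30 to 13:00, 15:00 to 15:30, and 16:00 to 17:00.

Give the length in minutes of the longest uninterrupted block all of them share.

Maya → UTC: 10:00–10:30, 11:00–11:30, 12:00–14:30, 16:00–16:30.
Mina → UTC: 08:30–09:30, 10:00–11:30, 12:30–13:00, 15:00–15:30, 16:00–17:00.
Maya ∩ Mina: 10:00–10:30, 11:00–11:30, 12:30–13:00, 16:00–16:30.
Common window lengths: 30, 30, 30, 30 min; longest is 30.

30 minutes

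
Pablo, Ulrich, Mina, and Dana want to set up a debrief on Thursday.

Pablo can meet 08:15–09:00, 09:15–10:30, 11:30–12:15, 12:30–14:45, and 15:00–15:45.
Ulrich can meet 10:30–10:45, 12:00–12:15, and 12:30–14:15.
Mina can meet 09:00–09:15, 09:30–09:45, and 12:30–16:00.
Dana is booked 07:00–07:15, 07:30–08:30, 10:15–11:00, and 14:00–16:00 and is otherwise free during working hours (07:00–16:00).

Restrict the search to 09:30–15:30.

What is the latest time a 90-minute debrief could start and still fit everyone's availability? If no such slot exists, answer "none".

12:30

Dana free within 07:00–16:00: 07:15–07:30, 08:30–10:15, 11:00–14:00.
Pablo ∩ Ulrich: 12:00–12:15, 12:30–14:15.
Pablo ∩ Ulrich ∩ Mina: 12:30–14:15.
Pablo ∩ Ulrich ∩ Mina ∩ Dana: 12:30–14:00.
Restricted to 09:30–15:30: 12:30–14:00.
Windows ≥ 90 min: 12:30–14:00.
Latest start in the last window 12:30–14:00 is 14:00 − 90 min = 12:30.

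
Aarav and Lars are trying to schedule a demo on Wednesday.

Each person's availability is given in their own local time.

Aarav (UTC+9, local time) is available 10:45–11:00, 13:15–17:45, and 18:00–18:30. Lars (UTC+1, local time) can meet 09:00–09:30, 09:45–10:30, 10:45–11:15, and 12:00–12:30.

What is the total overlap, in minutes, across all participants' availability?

Aarav → UTC: 01:45–02:00, 04:15–08:45, 09:00–09:30.
Lars → UTC: 08:00–08:30, 08:45–09:30, 09:45–10:15, 11:00–11:30.
Aarav ∩ Lars: 08:00–08:30, 09:00–09:30.
Total common minutes: 30 + 30 = 60.

60 minutes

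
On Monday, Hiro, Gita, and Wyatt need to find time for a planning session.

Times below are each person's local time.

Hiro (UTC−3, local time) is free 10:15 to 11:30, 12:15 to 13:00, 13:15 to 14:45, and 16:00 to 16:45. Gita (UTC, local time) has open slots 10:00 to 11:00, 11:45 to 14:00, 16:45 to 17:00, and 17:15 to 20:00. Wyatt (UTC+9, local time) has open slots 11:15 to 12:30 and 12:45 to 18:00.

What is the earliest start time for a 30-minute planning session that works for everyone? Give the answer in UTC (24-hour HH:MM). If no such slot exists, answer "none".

Hiro → UTC: 13:15–14:30, 15:15–16:00, 16:15–17:45, 19:00–19:45.
Gita → UTC: 10:00–11:00, 11:45–14:00, 16:45–17:00, 17:15–20:00.
Wyatt → UTC: 02:15–03:30, 03:45–09:00.
Hiro ∩ Gita: 13:15–14:00, 16:45–17:00, 17:15–17:45, 19:00–19:45.
Hiro ∩ Gita ∩ Wyatt: (none).
Windows ≥ 30 min: (none).

none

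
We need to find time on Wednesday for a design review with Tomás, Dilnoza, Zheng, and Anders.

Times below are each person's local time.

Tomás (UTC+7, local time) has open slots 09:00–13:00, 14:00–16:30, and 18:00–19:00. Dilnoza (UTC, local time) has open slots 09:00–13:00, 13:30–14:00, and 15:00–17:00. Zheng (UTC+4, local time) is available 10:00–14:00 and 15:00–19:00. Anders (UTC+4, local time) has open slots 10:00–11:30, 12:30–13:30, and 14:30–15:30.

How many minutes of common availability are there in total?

Tomás → UTC: 02:00–06:00, 07:00–09:30, 11:00–12:00.
Dilnoza → UTC: 09:00–13:00, 13:30–14:00, 15:00–17:00.
Zheng → UTC: 06:00–10:00, 11:00–15:00.
Anders → UTC: 06:00–07:30, 08:30–09:30, 10:30–11:30.
Tomás ∩ Dilnoza: 09:00–09:30, 11:00–12:00.
Tomás ∩ Dilnoza ∩ Zheng: 09:00–09:30, 11:00–12:00.
Tomás ∩ Dilnoza ∩ Zheng ∩ Anders: 09:00–09:30, 11:00–11:30.
Total common minutes: 30 + 30 = 60.

60 minutes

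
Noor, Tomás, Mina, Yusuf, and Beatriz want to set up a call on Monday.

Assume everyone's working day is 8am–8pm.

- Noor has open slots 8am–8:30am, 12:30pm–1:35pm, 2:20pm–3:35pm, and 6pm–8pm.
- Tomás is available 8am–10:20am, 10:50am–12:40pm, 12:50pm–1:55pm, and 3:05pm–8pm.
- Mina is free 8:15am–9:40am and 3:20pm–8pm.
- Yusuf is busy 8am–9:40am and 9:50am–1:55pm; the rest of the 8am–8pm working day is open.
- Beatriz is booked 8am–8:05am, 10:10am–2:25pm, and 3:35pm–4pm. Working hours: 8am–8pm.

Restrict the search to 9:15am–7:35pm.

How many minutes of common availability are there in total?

110 minutes

Yusuf free within 08:00–20:00: 09:40–09:50, 13:55–20:00.
Beatriz free within 08:00–20:00: 08:05–10:10, 14:25–15:35, 16:00–20:00.
Noor ∩ Tomás: 08:00–08:30, 12:30–12:40, 12:50–13:35, 15:05–15:35, 18:00–20:00.
Noor ∩ Tomás ∩ Mina: 08:15–08:30, 15:20–15:35, 18:00–20:00.
Noor ∩ Tomás ∩ Mina ∩ Yusuf: 15:20–15:35, 18:00–20:00.
Noor ∩ Tomás ∩ Mina ∩ Yusuf ∩ Beatriz: 15:20–15:35, 18:00–20:00.
Restricted to 09:15–19:35: 15:20–15:35, 18:00–19:35.
Total common minutes: 15 + 95 = 110.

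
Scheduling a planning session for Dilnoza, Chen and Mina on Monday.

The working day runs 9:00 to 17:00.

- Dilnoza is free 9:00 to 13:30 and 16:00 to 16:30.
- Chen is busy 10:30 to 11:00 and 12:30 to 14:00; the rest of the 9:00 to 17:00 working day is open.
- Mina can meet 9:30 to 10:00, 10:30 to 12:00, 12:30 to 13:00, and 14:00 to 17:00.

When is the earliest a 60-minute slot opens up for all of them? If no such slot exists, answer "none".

11:00

Chen free within 09:00–17:00: 09:00–10:30, 11:00–12:30, 14:00–17:00.
Dilnoza ∩ Chen: 09:00–10:30, 11:00–12:30, 16:00–16:30.
Dilnoza ∩ Chen ∩ Mina: 09:30–10:00, 11:00–12:00, 16:00–16:30.
Windows ≥ 60 min: 11:00–12:00.
Earliest such window starts at 11:00.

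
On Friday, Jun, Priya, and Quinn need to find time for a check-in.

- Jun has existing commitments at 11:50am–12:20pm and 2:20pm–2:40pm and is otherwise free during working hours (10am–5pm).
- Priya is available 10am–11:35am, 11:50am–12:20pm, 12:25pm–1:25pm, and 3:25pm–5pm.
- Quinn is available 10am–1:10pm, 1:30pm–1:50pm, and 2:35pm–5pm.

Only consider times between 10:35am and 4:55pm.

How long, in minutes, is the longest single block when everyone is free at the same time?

90 minutes

Jun free within 10:00–17:00: 10:00–11:50, 12:20–14:20, 14:40–17:00.
Jun ∩ Priya: 10:00–11:35, 12:25–13:25, 15:25–17:00.
Jun ∩ Priya ∩ Quinn: 10:00–11:35, 12:25–13:10, 15:25–17:00.
Restricted to 10:35–16:55: 10:35–11:35, 12:25–13:10, 15:25–16:55.
Common window lengths: 60, 45, 90 min; longest is 90.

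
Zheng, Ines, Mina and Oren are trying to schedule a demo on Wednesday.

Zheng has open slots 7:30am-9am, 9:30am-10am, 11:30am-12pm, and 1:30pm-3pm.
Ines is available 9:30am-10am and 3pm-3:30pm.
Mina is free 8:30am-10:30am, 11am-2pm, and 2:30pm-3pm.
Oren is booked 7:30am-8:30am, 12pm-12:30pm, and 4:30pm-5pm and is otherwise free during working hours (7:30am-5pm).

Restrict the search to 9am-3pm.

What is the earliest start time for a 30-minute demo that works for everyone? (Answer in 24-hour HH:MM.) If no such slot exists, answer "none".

09:30

Oren free within 07:30–17:00: 08:30–12:00, 12:30–16:30.
Zheng ∩ Ines: 09:30–10:00.
Zheng ∩ Ines ∩ Mina: 09:30–10:00.
Zheng ∩ Ines ∩ Mina ∩ Oren: 09:30–10:00.
Restricted to 09:00–15:00: 09:30–10:00.
Windows ≥ 30 min: 09:30–10:00.
Earliest such window starts at 09:30.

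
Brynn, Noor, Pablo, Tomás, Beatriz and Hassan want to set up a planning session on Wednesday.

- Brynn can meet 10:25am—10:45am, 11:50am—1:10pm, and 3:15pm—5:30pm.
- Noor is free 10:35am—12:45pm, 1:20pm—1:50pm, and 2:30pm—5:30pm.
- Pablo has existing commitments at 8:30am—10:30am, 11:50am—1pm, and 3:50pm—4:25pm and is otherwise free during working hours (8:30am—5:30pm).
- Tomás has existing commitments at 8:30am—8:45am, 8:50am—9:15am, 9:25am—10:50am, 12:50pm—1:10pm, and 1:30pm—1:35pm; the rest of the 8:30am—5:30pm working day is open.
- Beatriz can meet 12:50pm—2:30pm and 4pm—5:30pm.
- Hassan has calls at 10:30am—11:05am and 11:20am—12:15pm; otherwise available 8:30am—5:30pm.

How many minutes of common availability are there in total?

65 minutes

Pablo free within 08:30–17:30: 10:30–11:50, 13:00–15:50, 16:25–17:30.
Tomás free within 08:30–17:30: 08:45–08:50, 09:15–09:25, 10:50–12:50, 13:10–13:30, 13:35–17:30.
Hassan free within 08:30–17:30: 08:30–10:30, 11:05–11:20, 12:15–17:30.
Brynn ∩ Noor: 10:35–10:45, 11:50–12:45, 15:15–17:30.
Brynn ∩ Noor ∩ Pablo: 10:35–10:45, 15:15–15:50, 16:25–17:30.
Brynn ∩ Noor ∩ Pablo ∩ Tomás: 15:15–15:50, 16:25–17:30.
Brynn ∩ Noor ∩ Pablo ∩ Tomás ∩ Beatriz: 16:25–17:30.
Brynn ∩ Noor ∩ Pablo ∩ Tomás ∩ Beatriz ∩ Hassan: 16:25–17:30.
Total common minutes: 65.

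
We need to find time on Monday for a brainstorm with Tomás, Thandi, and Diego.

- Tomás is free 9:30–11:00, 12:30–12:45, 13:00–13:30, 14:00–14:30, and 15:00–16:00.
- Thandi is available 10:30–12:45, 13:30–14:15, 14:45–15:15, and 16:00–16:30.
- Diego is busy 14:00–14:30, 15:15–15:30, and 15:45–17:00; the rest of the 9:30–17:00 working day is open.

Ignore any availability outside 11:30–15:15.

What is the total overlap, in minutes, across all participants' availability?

Diego free within 09:30–17:00: 09:30–14:00, 14:30–15:15, 15:30–15:45.
Tomás ∩ Thandi: 10:30–11:00, 12:30–12:45, 14:00–14:15, 15:00–15:15.
Tomás ∩ Thandi ∩ Diego: 10:30–11:00, 12:30–12:45, 15:00–15:15.
Restricted to 11:30–15:15: 12:30–12:45, 15:00–15:15.
Total common minutes: 15 + 15 = 30.

30 minutes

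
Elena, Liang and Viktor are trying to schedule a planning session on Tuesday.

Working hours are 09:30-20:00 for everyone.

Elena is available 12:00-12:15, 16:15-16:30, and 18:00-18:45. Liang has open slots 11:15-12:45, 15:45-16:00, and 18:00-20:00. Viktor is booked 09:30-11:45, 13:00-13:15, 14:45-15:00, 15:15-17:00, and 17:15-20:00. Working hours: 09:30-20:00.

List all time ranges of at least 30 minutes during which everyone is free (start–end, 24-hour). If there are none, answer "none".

none

Viktor free within 09:30–20:00: 11:45–13:00, 13:15–14:45, 15:00–15:15, 17:00–17:15.
Elena ∩ Liang: 12:00–12:15, 18:00–18:45.
Elena ∩ Liang ∩ Viktor: 12:00–12:15.
Windows ≥ 30 min: (none).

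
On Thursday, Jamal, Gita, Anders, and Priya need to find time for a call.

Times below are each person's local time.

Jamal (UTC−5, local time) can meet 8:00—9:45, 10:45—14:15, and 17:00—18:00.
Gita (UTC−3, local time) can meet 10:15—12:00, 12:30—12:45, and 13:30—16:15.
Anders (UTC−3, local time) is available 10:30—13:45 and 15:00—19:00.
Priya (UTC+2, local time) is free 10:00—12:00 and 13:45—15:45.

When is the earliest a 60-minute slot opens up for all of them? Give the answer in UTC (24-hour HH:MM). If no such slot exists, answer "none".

Jamal → UTC: 13:00–14:45, 15:45–19:15, 22:00–23:00.
Gita → UTC: 13:15–15:00, 15:30–15:45, 16:30–19:15.
Anders → UTC: 13:30–16:45, 18:00–22:00.
Priya → UTC: 08:00–10:00, 11:45–13:45.
Jamal ∩ Gita: 13:15–14:45, 16:30–19:15.
Jamal ∩ Gita ∩ Anders: 13:30–14:45, 16:30–16:45, 18:00–19:15.
Jamal ∩ Gita ∩ Anders ∩ Priya: 13:30–13:45.
Windows ≥ 60 min: (none).

none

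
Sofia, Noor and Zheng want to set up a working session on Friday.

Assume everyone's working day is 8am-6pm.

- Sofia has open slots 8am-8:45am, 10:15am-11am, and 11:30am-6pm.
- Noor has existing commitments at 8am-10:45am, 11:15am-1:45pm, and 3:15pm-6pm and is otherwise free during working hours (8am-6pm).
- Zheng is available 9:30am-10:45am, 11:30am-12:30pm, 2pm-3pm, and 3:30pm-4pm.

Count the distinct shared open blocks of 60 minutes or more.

Noor free within 08:00–18:00: 10:45–11:15, 13:45–15:15.
Sofia ∩ Noor: 10:45–11:00, 13:45–15:15.
Sofia ∩ Noor ∩ Zheng: 14:00–15:00.
Windows ≥ 60 min: 14:00–15:00.
That's 1 window.

1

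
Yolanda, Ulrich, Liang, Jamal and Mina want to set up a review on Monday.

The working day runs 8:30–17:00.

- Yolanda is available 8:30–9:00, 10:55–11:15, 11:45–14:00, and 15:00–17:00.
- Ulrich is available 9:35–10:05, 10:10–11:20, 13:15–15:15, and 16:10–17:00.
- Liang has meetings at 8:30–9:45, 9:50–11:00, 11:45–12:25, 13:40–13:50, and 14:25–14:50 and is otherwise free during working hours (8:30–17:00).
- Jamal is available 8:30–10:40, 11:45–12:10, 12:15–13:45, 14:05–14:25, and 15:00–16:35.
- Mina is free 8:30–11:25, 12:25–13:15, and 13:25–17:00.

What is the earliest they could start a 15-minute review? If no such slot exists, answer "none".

Liang free within 08:30–17:00: 09:45–09:50, 11:00–11:45, 12:25–13:40, 13:50–14:25, 14:50–17:00.
Yolanda ∩ Ulrich: 10:55–11:15, 13:15–14:00, 15:00–15:15, 16:10–17:00.
Yolanda ∩ Ulrich ∩ Liang: 11:00–11:15, 13:15–13:40, 13:50–14:00, 15:00–15:15, 16:10–17:00.
Yolanda ∩ Ulrich ∩ Liang ∩ Jamal: 13:15–13:40, 15:00–15:15, 16:10–16:35.
Yolanda ∩ Ulrich ∩ Liang ∩ Jamal ∩ Mina: 13:25–13:40, 15:00–15:15, 16:10–16:35.
Windows ≥ 15 min: 13:25–13:40, 15:00–15:15, 16:10–16:35.
Earliest such window starts at 13:25.

13:25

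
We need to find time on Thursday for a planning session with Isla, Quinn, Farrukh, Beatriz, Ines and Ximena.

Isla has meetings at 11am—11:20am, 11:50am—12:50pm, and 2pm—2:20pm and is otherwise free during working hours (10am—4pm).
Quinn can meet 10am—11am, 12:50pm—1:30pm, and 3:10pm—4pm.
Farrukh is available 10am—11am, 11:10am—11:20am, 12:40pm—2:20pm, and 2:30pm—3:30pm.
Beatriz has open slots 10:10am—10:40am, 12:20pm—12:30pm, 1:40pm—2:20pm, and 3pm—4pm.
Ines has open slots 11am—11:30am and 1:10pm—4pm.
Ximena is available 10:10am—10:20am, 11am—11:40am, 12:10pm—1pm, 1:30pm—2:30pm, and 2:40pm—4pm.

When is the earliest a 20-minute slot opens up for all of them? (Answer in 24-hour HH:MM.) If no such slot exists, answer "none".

Isla free within 10:00–16:00: 10:00–11:00, 11:20–11:50, 12:50–14:00, 14:20–16:00.
Isla ∩ Quinn: 10:00–11:00, 12:50–13:30, 15:10–16:00.
Isla ∩ Quinn ∩ Farrukh: 10:00–11:00, 12:50–13:30, 15:10–15:30.
Isla ∩ Quinn ∩ Farrukh ∩ Beatriz: 10:10–10:40, 15:10–15:30.
Isla ∩ Quinn ∩ Farrukh ∩ Beatriz ∩ Ines: 15:10–15:30.
Isla ∩ Quinn ∩ Farrukh ∩ Beatriz ∩ Ines ∩ Ximena: 15:10–15:30.
Windows ≥ 20 min: 15:10–15:30.
Earliest such window starts at 15:10.

15:10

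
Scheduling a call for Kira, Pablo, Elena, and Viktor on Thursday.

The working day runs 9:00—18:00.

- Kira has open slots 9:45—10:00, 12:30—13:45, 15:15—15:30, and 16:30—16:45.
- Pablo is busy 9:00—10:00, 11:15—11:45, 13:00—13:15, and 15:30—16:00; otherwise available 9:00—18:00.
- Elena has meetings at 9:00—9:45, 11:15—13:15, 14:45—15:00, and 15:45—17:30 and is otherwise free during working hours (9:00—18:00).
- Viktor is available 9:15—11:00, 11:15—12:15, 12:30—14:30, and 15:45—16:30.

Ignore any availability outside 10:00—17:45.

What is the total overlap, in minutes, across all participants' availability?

30 minutes

Pablo free within 09:00–18:00: 10:00–11:15, 11:45–13:00, 13:15–15:30, 16:00–18:00.
Elena free within 09:00–18:00: 09:45–11:15, 13:15–14:45, 15:00–15:45, 17:30–18:00.
Kira ∩ Pablo: 12:30–13:00, 13:15–13:45, 15:15–15:30, 16:30–16:45.
Kira ∩ Pablo ∩ Elena: 13:15–13:45, 15:15–15:30.
Kira ∩ Pablo ∩ Elena ∩ Viktor: 13:15–13:45.
Restricted to 10:00–17:45: 13:15–13:45.
Total common minutes: 30.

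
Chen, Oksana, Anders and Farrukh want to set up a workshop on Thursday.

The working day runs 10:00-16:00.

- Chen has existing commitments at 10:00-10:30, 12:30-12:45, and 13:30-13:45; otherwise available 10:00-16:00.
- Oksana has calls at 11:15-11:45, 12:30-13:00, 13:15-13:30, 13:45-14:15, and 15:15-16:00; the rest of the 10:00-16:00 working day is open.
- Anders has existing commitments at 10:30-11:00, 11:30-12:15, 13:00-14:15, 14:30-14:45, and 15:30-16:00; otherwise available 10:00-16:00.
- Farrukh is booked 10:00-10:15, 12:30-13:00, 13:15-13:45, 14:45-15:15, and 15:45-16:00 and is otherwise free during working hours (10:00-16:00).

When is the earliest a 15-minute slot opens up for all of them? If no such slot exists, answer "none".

Chen free within 10:00–16:00: 10:30–12:30, 12:45–13:30, 13:45–16:00.
Oksana free within 10:00–16:00: 10:00–11:15, 11:45–12:30, 13:00–13:15, 13:30–13:45, 14:15–15:15.
Anders free within 10:00–16:00: 10:00–10:30, 11:00–11:30, 12:15–13:00, 14:15–14:30, 14:45–15:30.
Farrukh free within 10:00–16:00: 10:15–12:30, 13:00–13:15, 13:45–14:45, 15:15–15:45.
Chen ∩ Oksana: 10:30–11:15, 11:45–12:30, 13:00–13:15, 14:15–15:15.
Chen ∩ Oksana ∩ Anders: 11:00–11:15, 12:15–12:30, 14:15–14:30, 14:45–15:15.
Chen ∩ Oksana ∩ Anders ∩ Farrukh: 11:00–11:15, 12:15–12:30, 14:15–14:30.
Windows ≥ 15 min: 11:00–11:15, 12:15–12:30, 14:15–14:30.
Earliest such window starts at 11:00.

11:00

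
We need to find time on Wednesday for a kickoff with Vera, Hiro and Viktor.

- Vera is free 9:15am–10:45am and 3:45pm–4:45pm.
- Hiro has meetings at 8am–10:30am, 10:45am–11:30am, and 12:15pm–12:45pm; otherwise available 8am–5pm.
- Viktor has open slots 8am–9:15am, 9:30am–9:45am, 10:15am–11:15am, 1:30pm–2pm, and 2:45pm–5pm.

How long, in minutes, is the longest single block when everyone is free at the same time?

60 minutes

Hiro free within 08:00–17:00: 10:30–10:45, 11:30–12:15, 12:45–17:00.
Vera ∩ Hiro: 10:30–10:45, 15:45–16:45.
Vera ∩ Hiro ∩ Viktor: 10:30–10:45, 15:45–16:45.
Common window lengths: 15, 60 min; longest is 60.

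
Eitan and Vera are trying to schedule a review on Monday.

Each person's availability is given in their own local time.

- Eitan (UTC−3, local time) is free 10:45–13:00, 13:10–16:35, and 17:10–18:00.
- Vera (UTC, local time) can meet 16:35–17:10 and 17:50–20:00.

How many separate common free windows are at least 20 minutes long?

2

Eitan → UTC: 13:45–16:00, 16:10–19:35, 20:10–21:00.
Vera → UTC: 16:35–17:10, 17:50–20:00.
Eitan ∩ Vera: 16:35–17:10, 17:50–19:35.
Windows ≥ 20 min: 16:35–17:10, 17:50–19:35.
That's 2 windows.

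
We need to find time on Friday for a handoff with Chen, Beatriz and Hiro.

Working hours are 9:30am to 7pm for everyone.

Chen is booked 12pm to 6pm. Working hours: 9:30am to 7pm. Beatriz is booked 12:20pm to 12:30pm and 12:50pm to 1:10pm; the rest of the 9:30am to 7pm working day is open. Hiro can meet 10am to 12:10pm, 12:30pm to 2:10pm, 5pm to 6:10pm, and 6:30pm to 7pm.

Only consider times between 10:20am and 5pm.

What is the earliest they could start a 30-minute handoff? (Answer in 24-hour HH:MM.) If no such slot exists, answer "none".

10:20

Chen free within 09:30–19:00: 09:30–12:00, 18:00–19:00.
Beatriz free within 09:30–19:00: 09:30–12:20, 12:30–12:50, 13:10–19:00.
Chen ∩ Beatriz: 09:30–12:00, 18:00–19:00.
Chen ∩ Beatriz ∩ Hiro: 10:00–12:00, 18:00–18:10, 18:30–19:00.
Restricted to 10:20–17:00: 10:20–12:00.
Windows ≥ 30 min: 10:20–12:00.
Earliest such window starts at 10:20.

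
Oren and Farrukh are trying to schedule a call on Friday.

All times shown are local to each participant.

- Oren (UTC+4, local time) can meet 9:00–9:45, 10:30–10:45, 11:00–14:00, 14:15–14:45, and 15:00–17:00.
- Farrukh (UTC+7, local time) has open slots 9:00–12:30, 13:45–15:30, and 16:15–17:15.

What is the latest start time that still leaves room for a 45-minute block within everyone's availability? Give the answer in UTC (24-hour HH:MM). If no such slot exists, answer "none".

09:15

Oren → UTC: 05:00–05:45, 06:30–06:45, 07:00–10:00, 10:15–10:45, 11:00–13:00.
Farrukh → UTC: 02:00–05:30, 06:45–08:30, 09:15–10:15.
Oren ∩ Farrukh: 05:00–05:30, 07:00–08:30, 09:15–10:00.
Windows ≥ 45 min: 07:00–08:30, 09:15–10:00.
Latest start in the last window 09:15–10:00 is 10:00 − 45 min = 09:15.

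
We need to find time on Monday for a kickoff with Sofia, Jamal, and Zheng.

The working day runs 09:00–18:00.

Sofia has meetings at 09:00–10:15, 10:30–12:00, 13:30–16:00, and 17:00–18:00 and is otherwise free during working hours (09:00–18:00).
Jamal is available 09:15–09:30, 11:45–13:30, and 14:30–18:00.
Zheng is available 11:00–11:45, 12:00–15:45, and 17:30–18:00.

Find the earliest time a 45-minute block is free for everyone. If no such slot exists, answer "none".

12:00

Sofia free within 09:00–18:00: 10:15–10:30, 12:00–13:30, 16:00–17:00.
Sofia ∩ Jamal: 12:00–13:30, 16:00–17:00.
Sofia ∩ Jamal ∩ Zheng: 12:00–13:30.
Windows ≥ 45 min: 12:00–13:30.
Earliest such window starts at 12:00.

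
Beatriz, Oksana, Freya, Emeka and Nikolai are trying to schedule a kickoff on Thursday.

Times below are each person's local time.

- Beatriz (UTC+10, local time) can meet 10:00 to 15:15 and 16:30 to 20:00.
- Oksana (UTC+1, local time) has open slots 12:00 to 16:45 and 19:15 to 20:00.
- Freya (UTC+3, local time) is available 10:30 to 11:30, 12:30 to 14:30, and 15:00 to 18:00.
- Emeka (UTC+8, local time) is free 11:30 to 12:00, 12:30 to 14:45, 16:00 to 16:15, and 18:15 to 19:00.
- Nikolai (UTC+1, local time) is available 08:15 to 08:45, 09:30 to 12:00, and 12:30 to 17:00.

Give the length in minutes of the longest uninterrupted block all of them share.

0 minutes

Beatriz → UTC: 00:00–05:15, 06:30–10:00.
Oksana → UTC: 11:00–15:45, 18:15–19:00.
Freya → UTC: 07:30–08:30, 09:30–11:30, 12:00–15:00.
Emeka → UTC: 03:30–04:00, 04:30–06:45, 08:00–08:15, 10:15–11:00.
Nikolai → UTC: 07:15–07:45, 08:30–11:00, 11:30–16:00.
Beatriz ∩ Oksana: (none).
Beatriz ∩ Oksana ∩ Freya: (none).
Beatriz ∩ Oksana ∩ Freya ∩ Emeka: (none).
Beatriz ∩ Oksana ∩ Freya ∩ Emeka ∩ Nikolai: (none).
No common window.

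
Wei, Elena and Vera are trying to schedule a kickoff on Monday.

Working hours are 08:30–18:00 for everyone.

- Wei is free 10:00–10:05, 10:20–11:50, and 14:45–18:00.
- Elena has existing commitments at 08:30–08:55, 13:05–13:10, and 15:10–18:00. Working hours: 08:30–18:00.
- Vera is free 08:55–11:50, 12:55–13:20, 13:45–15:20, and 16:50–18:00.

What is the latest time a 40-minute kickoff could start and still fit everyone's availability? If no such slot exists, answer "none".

11:10

Elena free within 08:30–18:00: 08:55–13:05, 13:10–15:10.
Wei ∩ Elena: 10:00–10:05, 10:20–11:50, 14:45–15:10.
Wei ∩ Elena ∩ Vera: 10:00–10:05, 10:20–11:50, 14:45–15:10.
Windows ≥ 40 min: 10:20–11:50.
Latest start in the last window 10:20–11:50 is 11:50 − 40 min = 11:10.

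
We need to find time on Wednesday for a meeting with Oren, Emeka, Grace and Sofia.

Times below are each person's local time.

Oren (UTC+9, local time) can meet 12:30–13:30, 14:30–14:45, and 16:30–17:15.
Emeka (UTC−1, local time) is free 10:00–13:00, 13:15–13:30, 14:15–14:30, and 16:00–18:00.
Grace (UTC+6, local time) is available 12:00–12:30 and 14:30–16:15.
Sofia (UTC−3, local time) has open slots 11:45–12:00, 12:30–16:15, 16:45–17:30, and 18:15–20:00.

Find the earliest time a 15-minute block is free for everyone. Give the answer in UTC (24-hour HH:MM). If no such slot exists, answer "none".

none

Oren → UTC: 03:30–04:30, 05:30–05:45, 07:30–08:15.
Emeka → UTC: 11:00–14:00, 14:15–14:30, 15:15–15:30, 17:00–19:00.
Grace → UTC: 06:00–06:30, 08:30–10:15.
Sofia → UTC: 14:45–15:00, 15:30–19:15, 19:45–20:30, 21:15–23:00.
Oren ∩ Emeka: (none).
Oren ∩ Emeka ∩ Grace: (none).
Oren ∩ Emeka ∩ Grace ∩ Sofia: (none).
Windows ≥ 15 min: (none).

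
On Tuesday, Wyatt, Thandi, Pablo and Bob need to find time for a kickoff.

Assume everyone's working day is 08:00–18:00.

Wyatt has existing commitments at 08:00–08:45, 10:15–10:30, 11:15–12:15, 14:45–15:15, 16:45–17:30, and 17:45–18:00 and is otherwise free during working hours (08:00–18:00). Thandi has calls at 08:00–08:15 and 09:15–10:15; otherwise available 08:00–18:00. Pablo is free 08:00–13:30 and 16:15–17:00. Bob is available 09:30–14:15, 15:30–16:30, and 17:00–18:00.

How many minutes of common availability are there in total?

135 minutes

Wyatt free within 08:00–18:00: 08:45–10:15, 10:30–11:15, 12:15–14:45, 15:15–16:45, 17:30–17:45.
Thandi free within 08:00–18:00: 08:15–09:15, 10:15–18:00.
Wyatt ∩ Thandi: 08:45–09:15, 10:30–11:15, 12:15–14:45, 15:15–16:45, 17:30–17:45.
Wyatt ∩ Thandi ∩ Pablo: 08:45–09:15, 10:30–11:15, 12:15–13:30, 16:15–16:45.
Wyatt ∩ Thandi ∩ Pablo ∩ Bob: 10:30–11:15, 12:15–13:30, 16:15–16:30.
Total common minutes: 45 + 75 + 15 = 135.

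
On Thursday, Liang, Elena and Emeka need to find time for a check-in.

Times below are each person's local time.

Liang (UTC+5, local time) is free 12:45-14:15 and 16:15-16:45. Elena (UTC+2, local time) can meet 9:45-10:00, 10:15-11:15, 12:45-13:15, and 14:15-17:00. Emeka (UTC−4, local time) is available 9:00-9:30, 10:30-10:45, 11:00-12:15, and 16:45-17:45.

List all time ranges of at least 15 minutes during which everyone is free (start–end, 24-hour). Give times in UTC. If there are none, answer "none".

none

Liang → UTC: 07:45–09:15, 11:15–11:45.
Elena → UTC: 07:45–08:00, 08:15–09:15, 10:45–11:15, 12:15–15:00.
Emeka → UTC: 13:00–13:30, 14:30–14:45, 15:00–16:15, 20:45–21:45.
Liang ∩ Elena: 07:45–08:00, 08:15–09:15.
Liang ∩ Elena ∩ Emeka: (none).
Windows ≥ 15 min: (none).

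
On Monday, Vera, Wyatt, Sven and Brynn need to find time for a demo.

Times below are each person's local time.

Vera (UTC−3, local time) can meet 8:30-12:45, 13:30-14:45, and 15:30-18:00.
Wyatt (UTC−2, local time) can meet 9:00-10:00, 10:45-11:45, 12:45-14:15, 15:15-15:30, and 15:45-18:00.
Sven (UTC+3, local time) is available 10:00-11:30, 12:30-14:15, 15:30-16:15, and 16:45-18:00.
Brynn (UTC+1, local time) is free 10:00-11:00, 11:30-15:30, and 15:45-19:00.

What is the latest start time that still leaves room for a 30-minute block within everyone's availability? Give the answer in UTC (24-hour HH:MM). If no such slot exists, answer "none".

Vera → UTC: 11:30–15:45, 16:30–17:45, 18:30–21:00.
Wyatt → UTC: 11:00–12:00, 12:45–13:45, 14:45–16:15, 17:15–17:30, 17:45–20:00.
Sven → UTC: 07:00–08:30, 09:30–11:15, 12:30–13:15, 13:45–15:00.
Brynn → UTC: 09:00–10:00, 10:30–14:30, 14:45–18:00.
Vera ∩ Wyatt: 11:30–12:00, 12:45–13:45, 14:45–15:45, 17:15–17:30, 18:30–20:00.
Vera ∩ Wyatt ∩ Sven: 12:45–13:15, 14:45–15:00.
Vera ∩ Wyatt ∩ Sven ∩ Brynn: 12:45–13:15, 14:45–15:00.
Windows ≥ 30 min: 12:45–13:15.
Latest start in the last window 12:45–13:15 is 13:15 − 30 min = 12:45.

12:45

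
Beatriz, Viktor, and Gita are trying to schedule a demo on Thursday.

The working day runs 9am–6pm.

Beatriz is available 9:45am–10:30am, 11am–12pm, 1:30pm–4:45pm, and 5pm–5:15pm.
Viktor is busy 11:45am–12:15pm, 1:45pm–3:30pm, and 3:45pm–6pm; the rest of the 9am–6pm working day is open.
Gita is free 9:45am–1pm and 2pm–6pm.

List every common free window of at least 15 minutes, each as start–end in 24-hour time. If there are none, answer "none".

09:45–10:30, 11:00–11:45, 15:30–15:45

Viktor free within 09:00–18:00: 09:00–11:45, 12:15–13:45, 15:30–15:45.
Beatriz ∩ Viktor: 09:45–10:30, 11:00–11:45, 13:30–13:45, 15:30–15:45.
Beatriz ∩ Viktor ∩ Gita: 09:45–10:30, 11:00–11:45, 15:30–15:45.
Windows ≥ 15 min: 09:45–10:30, 11:00–11:45, 15:30–15:45.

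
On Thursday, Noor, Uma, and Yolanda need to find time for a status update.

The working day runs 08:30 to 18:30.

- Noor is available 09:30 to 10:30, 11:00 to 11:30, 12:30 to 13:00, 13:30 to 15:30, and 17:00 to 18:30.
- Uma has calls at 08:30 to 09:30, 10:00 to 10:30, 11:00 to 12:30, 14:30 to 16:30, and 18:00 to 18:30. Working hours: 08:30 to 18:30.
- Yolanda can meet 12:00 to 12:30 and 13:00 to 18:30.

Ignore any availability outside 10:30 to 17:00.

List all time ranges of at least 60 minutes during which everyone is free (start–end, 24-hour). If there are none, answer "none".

13:30–14:30

Uma free within 08:30–18:30: 09:30–10:00, 10:30–11:00, 12:30–14:30, 16:30–18:00.
Noor ∩ Uma: 09:30–10:00, 12:30–13:00, 13:30–14:30, 17:00–18:00.
Noor ∩ Uma ∩ Yolanda: 13:30–14:30, 17:00–18:00.
Restricted to 10:30–17:00: 13:30–14:30.
Windows ≥ 60 min: 13:30–14:30.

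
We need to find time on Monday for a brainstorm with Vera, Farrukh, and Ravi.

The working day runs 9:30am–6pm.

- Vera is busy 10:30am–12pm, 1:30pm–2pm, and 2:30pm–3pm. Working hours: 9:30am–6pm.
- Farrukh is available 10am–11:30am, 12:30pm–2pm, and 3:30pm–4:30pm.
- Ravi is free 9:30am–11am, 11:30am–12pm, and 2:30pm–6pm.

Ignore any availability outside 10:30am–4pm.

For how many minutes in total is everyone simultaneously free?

Vera free within 09:30–18:00: 09:30–10:30, 12:00–13:30, 14:00–14:30, 15:00–18:00.
Vera ∩ Farrukh: 10:00–10:30, 12:30–13:30, 15:30–16:30.
Vera ∩ Farrukh ∩ Ravi: 10:00–10:30, 15:30–16:30.
Restricted to 10:30–16:00: 15:30–16:00.
Total common minutes: 30.

30 minutes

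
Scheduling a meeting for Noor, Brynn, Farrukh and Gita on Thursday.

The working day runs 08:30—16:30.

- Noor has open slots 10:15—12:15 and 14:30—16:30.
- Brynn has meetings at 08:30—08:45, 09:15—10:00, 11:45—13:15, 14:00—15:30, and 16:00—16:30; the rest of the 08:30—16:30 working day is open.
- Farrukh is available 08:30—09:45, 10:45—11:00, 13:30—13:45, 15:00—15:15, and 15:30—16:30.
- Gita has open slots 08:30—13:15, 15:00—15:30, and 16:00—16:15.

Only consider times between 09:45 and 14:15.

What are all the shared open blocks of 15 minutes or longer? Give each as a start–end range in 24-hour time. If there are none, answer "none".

Brynn free within 08:30–16:30: 08:45–09:15, 10:00–11:45, 13:15–14:00, 15:30–16:00.
Noor ∩ Brynn: 10:15–11:45, 15:30–16:00.
Noor ∩ Brynn ∩ Farrukh: 10:45–11:00, 15:30–16:00.
Noor ∩ Brynn ∩ Farrukh ∩ Gita: 10:45–11:00.
Restricted to 09:45–14:15: 10:45–11:00.
Windows ≥ 15 min: 10:45–11:00.

10:45–11:00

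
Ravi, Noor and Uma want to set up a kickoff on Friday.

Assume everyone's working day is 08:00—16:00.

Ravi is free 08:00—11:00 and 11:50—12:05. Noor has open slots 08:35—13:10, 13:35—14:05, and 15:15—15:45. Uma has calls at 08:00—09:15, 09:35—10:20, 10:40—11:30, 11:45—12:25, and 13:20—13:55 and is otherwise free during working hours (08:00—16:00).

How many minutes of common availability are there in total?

40 minutes

Uma free within 08:00–16:00: 09:15–09:35, 10:20–10:40, 11:30–11:45, 12:25–13:20, 13:55–16:00.
Ravi ∩ Noor: 08:35–11:00, 11:50–12:05.
Ravi ∩ Noor ∩ Uma: 09:15–09:35, 10:20–10:40.
Total common minutes: 20 + 20 = 40.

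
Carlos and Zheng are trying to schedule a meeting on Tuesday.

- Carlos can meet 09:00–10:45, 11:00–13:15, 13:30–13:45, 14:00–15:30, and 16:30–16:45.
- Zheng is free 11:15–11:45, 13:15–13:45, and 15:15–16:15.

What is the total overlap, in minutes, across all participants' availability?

60 minutes

Carlos ∩ Zheng: 11:15–11:45, 13:30–13:45, 15:15–15:30.
Total common minutes: 30 + 15 + 15 = 60.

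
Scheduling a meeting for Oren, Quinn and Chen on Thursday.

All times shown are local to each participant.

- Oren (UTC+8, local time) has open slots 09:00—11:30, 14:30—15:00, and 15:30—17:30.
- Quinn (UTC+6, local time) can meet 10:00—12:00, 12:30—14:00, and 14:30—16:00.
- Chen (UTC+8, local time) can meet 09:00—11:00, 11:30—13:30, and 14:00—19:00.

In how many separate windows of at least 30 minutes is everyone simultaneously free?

3

Oren → UTC: 01:00–03:30, 06:30–07:00, 07:30–09:30.
Quinn → UTC: 04:00–06:00, 06:30–08:00, 08:30–10:00.
Chen → UTC: 01:00–03:00, 03:30–05:30, 06:00–11:00.
Oren ∩ Quinn: 06:30–07:00, 07:30–08:00, 08:30–09:30.
Oren ∩ Quinn ∩ Chen: 06:30–07:00, 07:30–08:00, 08:30–09:30.
Windows ≥ 30 min: 06:30–07:00, 07:30–08:00, 08:30–09:30.
That's 3 windows.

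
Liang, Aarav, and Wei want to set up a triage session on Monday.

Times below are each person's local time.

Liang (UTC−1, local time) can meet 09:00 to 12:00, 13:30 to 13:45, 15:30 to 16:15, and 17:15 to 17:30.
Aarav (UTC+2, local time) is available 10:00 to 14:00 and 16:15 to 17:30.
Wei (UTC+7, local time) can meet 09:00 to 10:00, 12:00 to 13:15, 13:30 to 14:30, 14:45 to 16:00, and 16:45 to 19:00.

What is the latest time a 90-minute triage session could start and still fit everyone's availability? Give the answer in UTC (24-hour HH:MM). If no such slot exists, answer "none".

10:30

Liang → UTC: 10:00–13:00, 14:30–14:45, 16:30–17:15, 18:15–18:30.
Aarav → UTC: 08:00–12:00, 14:15–15:30.
Wei → UTC: 02:00–03:00, 05:00–06:15, 06:30–07:30, 07:45–09:00, 09:45–12:00.
Liang ∩ Aarav: 10:00–12:00, 14:30–14:45.
Liang ∩ Aarav ∩ Wei: 10:00–12:00.
Windows ≥ 90 min: 10:00–12:00.
Latest start in the last window 10:00–12:00 is 12:00 − 90 min = 10:30.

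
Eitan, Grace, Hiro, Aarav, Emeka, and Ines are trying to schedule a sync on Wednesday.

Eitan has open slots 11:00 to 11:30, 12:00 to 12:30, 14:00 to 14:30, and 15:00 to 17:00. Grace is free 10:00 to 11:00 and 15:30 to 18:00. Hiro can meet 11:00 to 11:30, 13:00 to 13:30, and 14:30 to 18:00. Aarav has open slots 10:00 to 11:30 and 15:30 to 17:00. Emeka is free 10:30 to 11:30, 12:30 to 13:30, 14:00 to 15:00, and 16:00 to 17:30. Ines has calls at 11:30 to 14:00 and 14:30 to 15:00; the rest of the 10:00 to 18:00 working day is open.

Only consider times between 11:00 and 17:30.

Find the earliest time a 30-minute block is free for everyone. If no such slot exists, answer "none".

16:00

Ines free within 10:00–18:00: 10:00–11:30, 14:00–14:30, 15:00–18:00.
Eitan ∩ Grace: 15:30–17:00.
Eitan ∩ Grace ∩ Hiro: 15:30–17:00.
Eitan ∩ Grace ∩ Hiro ∩ Aarav: 15:30–17:00.
Eitan ∩ Grace ∩ Hiro ∩ Aarav ∩ Emeka: 16:00–17:00.
Eitan ∩ Grace ∩ Hiro ∩ Aarav ∩ Emeka ∩ Ines: 16:00–17:00.
Restricted to 11:00–17:30: 16:00–17:00.
Windows ≥ 30 min: 16:00–17:00.
Earliest such window starts at 16:00.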